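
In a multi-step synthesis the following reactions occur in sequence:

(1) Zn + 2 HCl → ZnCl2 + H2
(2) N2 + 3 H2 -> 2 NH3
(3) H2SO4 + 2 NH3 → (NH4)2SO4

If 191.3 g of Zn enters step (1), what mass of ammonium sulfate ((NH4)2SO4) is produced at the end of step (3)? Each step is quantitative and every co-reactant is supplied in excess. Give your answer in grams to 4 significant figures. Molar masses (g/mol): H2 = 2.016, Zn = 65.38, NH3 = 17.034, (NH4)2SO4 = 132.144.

128.9 g

n(Zn) = 191.3 / 65.38 = 2.9260 mol.
Reaction (1): Zn→H2 ratio 1:1 ⇒ n(H2) = 2.9260 mol.
Reaction (2): H2→NH3 ratio 3:2 ⇒ n(NH3) = 1.9506 mol.
Reaction (3): NH3→(NH4)2SO4 ratio 2:1 ⇒ n((NH4)2SO4) = 0.97532 mol.
Mass of (NH4)2SO4 = 0.97532 × 132.144 = 128.88 g.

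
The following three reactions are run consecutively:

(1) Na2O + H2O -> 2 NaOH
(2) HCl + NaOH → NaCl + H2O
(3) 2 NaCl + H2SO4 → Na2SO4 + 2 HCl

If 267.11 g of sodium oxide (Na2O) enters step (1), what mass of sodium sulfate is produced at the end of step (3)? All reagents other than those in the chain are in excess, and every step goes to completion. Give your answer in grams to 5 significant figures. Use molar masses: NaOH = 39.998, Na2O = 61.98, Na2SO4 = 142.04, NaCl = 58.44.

n(Na2O) = 267.11 / 61.98 = 4.30962 mol.
Reaction (1): Na2O→NaOH ratio 1:2 ⇒ n(NaOH) = 8.61923 mol.
Reaction (2): NaOH→NaCl ratio 1:1 ⇒ n(NaCl) = 8.61923 mol.
Reaction (3): NaCl→Na2SO4 ratio 2:1 ⇒ n(Na2SO4) = 4.30962 mol.
Mass of Na2SO4 = 4.30962 × 142.04 = 612.138 g.

612.14 g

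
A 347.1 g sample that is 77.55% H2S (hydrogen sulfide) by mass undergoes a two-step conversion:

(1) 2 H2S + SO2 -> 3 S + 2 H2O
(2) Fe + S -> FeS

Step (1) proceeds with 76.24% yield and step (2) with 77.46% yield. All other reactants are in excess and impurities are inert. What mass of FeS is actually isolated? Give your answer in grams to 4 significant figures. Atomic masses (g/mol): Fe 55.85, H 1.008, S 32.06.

Pure H2S = 347.1 × 0.7755 = 269.18 g.
M(H2S) = 2(1.008) + 32.06 = 34.076 g/mol.
M(FeS) = 55.85 + 32.06 = 87.91 g/mol.
n(H2S) = 269.18 / 34.076 = 7.8993 mol.
Step 1 (H2S:S = 2:3): theoretical n(S) = 11.849 mol; at 76.24% yield, n(S) = 9.0336 mol.
Step 2 (S:FeS = 1:1): theoretical n(FeS) = 9.0336 mol, so theoretical mass = 9.0336 × 87.91 = 794.15 g.
At 77.46% yield, actual mass of FeS = 794.15 × 0.7746 = 615.15 g.

615.1 g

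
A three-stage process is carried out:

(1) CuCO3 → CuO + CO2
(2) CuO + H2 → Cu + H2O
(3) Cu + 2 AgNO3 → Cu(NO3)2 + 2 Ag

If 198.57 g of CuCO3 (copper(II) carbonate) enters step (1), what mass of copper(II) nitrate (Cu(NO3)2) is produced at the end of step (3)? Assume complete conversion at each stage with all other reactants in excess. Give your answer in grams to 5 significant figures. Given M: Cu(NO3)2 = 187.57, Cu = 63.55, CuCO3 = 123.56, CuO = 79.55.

n(CuCO3) = 198.57 / 123.56 = 1.60707 mol.
Reaction (1): CuCO3→CuO ratio 1:1 ⇒ n(CuO) = 1.60707 mol.
Reaction (2): CuO→Cu ratio 1:1 ⇒ n(Cu) = 1.60707 mol.
Reaction (3): Cu→Cu(NO3)2 ratio 1:1 ⇒ n(Cu(NO3)2) = 1.60707 mol.
Mass of Cu(NO3)2 = 1.60707 × 187.57 = 301.439 g.

301.44 g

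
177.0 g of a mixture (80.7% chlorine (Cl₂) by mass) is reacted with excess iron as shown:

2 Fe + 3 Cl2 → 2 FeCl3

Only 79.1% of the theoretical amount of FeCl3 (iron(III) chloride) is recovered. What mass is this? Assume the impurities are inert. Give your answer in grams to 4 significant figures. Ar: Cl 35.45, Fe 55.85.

172.3 g

Pure Cl2 available = 177.0 g × 0.807 = 142.84 g.
M(Cl2) = 2(35.45) = 70.90 g/mol.
M(FeCl3) = 55.85 + 3(35.45) = 162.20 g/mol.
n(Cl2) = 142.84 g / 70.90 g/mol = 2.0147 mol.
From the equation the Cl2:FeCl3 mole ratio is 3:2, so n(FeCl3) = 2.0147 × 2/3 = 1.3431 mol.
Mass of FeCl3 = 1.3431 mol × 162.20 g/mol = 217.85 g.
Actual mass collected = 217.85 g × 0.791 = 172.32 g.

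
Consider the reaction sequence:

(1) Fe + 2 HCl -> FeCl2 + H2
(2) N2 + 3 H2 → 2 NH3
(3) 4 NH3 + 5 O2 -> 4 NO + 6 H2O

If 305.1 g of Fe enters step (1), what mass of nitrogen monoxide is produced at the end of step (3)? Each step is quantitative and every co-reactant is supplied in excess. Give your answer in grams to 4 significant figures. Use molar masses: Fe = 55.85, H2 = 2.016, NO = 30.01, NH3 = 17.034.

109.3 g

n(Fe) = 305.1 / 55.85 = 5.4628 mol.
Reaction (1): Fe→H2 ratio 1:1 ⇒ n(H2) = 5.4628 mol.
Reaction (2): H2→NH3 ratio 3:2 ⇒ n(NH3) = 3.6419 mol.
Reaction (3): NH3→NO ratio 4:4 ⇒ n(NO) = 3.6419 mol.
Mass of NO = 3.6419 × 30.01 = 109.29 g.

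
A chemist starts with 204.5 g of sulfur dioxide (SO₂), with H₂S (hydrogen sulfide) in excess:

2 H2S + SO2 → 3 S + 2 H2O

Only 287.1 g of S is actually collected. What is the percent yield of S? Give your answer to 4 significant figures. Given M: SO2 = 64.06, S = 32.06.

n(SO2) = 204.50 g / 64.06 g/mol = 3.1923 mol.
From the equation the SO2:S mole ratio is 1:3, so n(S) = 3.1923 × 3/1 = 9.5770 mol.
Mass of S = 9.5770 mol × 32.06 g/mol = 307.04 g.
This is the theoretical yield. Percent yield = 287.1 g / 307.04 g × 100% = 93.507%.

93.51 %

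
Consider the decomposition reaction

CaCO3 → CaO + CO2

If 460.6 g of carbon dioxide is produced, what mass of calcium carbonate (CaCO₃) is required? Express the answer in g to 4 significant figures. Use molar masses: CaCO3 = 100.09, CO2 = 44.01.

1048 g

n(CO2) = 460.60 g / 44.01 g/mol = 10.466 mol.
From the equation the CO2:CaCO3 mole ratio is 1:1, so n(CaCO3) = 10.466 × 1/1 = 10.466 mol.
Mass of CaCO3 = 10.466 mol × 100.09 g/mol = 1047.5 g.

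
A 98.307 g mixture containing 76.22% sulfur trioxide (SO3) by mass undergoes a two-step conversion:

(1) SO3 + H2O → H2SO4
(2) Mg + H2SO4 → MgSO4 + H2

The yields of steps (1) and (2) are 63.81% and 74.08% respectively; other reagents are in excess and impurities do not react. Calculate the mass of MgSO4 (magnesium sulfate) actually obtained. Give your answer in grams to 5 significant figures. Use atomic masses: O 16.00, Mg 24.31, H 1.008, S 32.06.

53.253 g

Pure SO3 = 98.307 × 0.7622 = 74.9296 g.
M(SO3) = 32.06 + 3(16.00) = 80.06 g/mol.
M(MgSO4) = 24.31 + 32.06 + 4(16.00) = 120.37 g/mol.
n(SO3) = 74.9296 / 80.06 = 0.935918 mol.
Step 1 (SO3:H2SO4 = 1:1): theoretical n(H2SO4) = 0.935918 mol; at 63.81% yield, n(H2SO4) = 0.597209 mol.
Step 2 (H2SO4:MgSO4 = 1:1): theoretical n(MgSO4) = 0.597209 mol, so theoretical mass = 0.597209 × 120.37 = 71.8861 g.
At 74.08% yield, actual mass of MgSO4 = 71.8861 × 0.7408 = 53.2532 g.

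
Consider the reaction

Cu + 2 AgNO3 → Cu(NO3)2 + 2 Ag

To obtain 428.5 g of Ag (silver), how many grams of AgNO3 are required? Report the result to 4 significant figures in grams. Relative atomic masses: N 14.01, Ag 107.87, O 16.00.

M(Ag) = 107.87 g/mol.
M(AgNO3) = 107.87 + 14.01 + 3(16.00) = 169.88 g/mol.
n(Ag) = 428.50 g / 107.87 g/mol = 3.9724 mol.
From the equation the Ag:AgNO3 mole ratio is 2:2, so n(AgNO3) = 3.9724 × 2/2 = 3.9724 mol.
Mass of AgNO3 = 3.9724 mol × 169.88 g/mol = 674.83 g.

674.8 g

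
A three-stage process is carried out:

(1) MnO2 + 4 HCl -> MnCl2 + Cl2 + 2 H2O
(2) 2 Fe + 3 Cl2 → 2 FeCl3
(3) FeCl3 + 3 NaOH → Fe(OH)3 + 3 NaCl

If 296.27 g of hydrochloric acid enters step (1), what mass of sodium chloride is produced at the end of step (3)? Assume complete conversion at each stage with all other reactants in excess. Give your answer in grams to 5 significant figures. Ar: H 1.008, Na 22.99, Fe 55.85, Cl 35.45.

237.45 g

M(HCl) = 1.008 + 35.45 = 36.458 g/mol.
M(NaCl) = 22.99 + 35.45 = 58.44 g/mol.
n(HCl) = 296.27 / 36.458 = 8.12634 mol.
Reaction (1): HCl→Cl2 ratio 4:1 ⇒ n(Cl2) = 2.03158 mol.
Reaction (2): Cl2→FeCl3 ratio 3:2 ⇒ n(FeCl3) = 1.35439 mol.
Reaction (3): FeCl3→NaCl ratio 1:3 ⇒ n(NaCl) = 4.06317 mol.
Mass of NaCl = 4.06317 × 58.44 = 237.452 g.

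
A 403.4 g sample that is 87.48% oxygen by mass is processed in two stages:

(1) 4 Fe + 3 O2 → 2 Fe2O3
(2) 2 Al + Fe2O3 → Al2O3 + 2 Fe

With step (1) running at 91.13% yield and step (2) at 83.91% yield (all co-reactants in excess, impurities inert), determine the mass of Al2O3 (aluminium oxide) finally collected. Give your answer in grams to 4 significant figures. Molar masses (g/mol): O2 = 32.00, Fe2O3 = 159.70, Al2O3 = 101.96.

573.2 g

Pure O2 = 403.4 × 0.8748 = 352.89 g.
n(O2) = 352.89 / 32.00 = 11.028 mol.
Step 1 (O2:Fe2O3 = 3:2): theoretical n(Fe2O3) = 7.3520 mol; at 91.13% yield, n(Fe2O3) = 6.6998 mol.
Step 2 (Fe2O3:Al2O3 = 1:1): theoretical n(Al2O3) = 6.6998 mol, so theoretical mass = 6.6998 × 101.96 = 683.12 g.
At 83.91% yield, actual mass of Al2O3 = 683.12 × 0.8391 = 573.20 g.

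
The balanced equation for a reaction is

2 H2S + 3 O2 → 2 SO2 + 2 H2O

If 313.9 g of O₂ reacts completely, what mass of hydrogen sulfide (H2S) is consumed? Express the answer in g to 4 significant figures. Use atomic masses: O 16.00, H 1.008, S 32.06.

M(O2) = 2(16.00) = 32.00 g/mol.
M(H2S) = 2(1.008) + 32.06 = 34.076 g/mol.
n(O2) = 313.90 g / 32.00 g/mol = 9.8094 mol.
From the equation the O2:H2S mole ratio is 3:2, so n(H2S) = 9.8094 × 2/3 = 6.5396 mol.
Mass of H2S = 6.5396 mol × 34.076 g/mol = 222.84 g.

222.8 g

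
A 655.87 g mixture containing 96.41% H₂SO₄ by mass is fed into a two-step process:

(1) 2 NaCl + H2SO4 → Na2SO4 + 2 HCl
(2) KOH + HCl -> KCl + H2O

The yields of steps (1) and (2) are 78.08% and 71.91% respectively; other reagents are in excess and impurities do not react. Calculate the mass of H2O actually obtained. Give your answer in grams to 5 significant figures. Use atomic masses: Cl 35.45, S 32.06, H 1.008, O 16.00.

130.44 g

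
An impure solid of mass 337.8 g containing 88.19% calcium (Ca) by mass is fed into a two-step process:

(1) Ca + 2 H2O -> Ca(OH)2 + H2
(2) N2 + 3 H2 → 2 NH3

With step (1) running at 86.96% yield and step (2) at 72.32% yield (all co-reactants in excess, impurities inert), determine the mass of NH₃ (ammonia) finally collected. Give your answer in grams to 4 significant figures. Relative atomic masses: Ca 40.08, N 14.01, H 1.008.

Pure Ca = 337.8 × 0.8819 = 297.91 g.
M(Ca) = 40.08 g/mol.
M(NH3) = 14.01 + 3(1.008) = 17.034 g/mol.
n(Ca) = 297.91 / 40.08 = 7.4328 mol.
Step 1 (Ca:H2 = 1:1): theoretical n(H2) = 7.4328 mol; at 86.96% yield, n(H2) = 6.4635 mol.
Step 2 (H2:NH3 = 3:2): theoretical n(NH3) = 4.3090 mol, so theoretical mass = 4.3090 × 17.034 = 73.400 g.
At 72.32% yield, actual mass of NH3 = 73.400 × 0.7232 = 53.083 g.

53.08 g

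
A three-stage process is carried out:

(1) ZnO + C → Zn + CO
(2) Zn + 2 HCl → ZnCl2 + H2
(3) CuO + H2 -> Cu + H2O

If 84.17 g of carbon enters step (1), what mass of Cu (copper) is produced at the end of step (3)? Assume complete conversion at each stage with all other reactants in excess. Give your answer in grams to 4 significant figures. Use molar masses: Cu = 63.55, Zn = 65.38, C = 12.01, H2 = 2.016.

n(C) = 84.17 / 12.01 = 7.0083 mol.
Reaction (1): C→Zn ratio 1:1 ⇒ n(Zn) = 7.0083 mol.
Reaction (2): Zn→H2 ratio 1:1 ⇒ n(H2) = 7.0083 mol.
Reaction (3): H2→Cu ratio 1:1 ⇒ n(Cu) = 7.0083 mol.
Mass of Cu = 7.0083 × 63.55 = 445.38 g.

445.4 g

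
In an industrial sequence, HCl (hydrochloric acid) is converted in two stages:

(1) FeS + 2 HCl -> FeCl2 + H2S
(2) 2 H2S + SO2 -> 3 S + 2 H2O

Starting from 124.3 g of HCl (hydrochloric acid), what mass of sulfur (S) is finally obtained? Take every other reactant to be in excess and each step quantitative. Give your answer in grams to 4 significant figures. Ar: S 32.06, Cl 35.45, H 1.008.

81.98 g

M(HCl) = 1.008 + 35.45 = 36.458 g/mol.
M(S) = 32.06 g/mol.
n(HCl) = 124.30 / 36.458 = 3.4094 mol.
Step 1 gives a 2:1 ratio of HCl to H2S, so n(H2S) = 1.7047 mol.
In step 2 the H2S:S ratio is 2:3, so n(S) = 2.5571 mol.
Mass of S = 2.5571 × 32.06 = 81.979 g.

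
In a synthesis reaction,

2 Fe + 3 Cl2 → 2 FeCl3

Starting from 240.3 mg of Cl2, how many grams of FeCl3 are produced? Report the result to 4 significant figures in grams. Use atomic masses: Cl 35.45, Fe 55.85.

0.3665 g

M(Cl2) = 2(35.45) = 70.90 g/mol.
M(FeCl3) = 55.85 + 3(35.45) = 162.20 g/mol.
Convert: 240.3 mg = 0.24030 g.
n(Cl2) = 0.24030 g / 70.90 g/mol = 0.0033893 mol.
From the equation the Cl2:FeCl3 mole ratio is 3:2, so n(FeCl3) = 0.0033893 × 2/3 = 0.0022595 mol.
Mass of FeCl3 = 0.0022595 mol × 162.20 g/mol = 0.36649 g.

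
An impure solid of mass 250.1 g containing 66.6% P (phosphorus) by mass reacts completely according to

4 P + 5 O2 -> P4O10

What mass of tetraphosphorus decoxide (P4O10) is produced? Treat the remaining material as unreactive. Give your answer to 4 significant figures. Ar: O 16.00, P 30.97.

Mass of pure P = 250.1 g × 0.666 = 166.57 g.
M(P) = 30.97 g/mol.
M(P4O10) = 4(30.97) + 10(16.00) = 283.88 g/mol.
n(P) = 166.57 g / 30.97 g/mol = 5.3783 mol.
From the equation the P:P4O10 mole ratio is 4:1, so n(P4O10) = 5.3783 × 1/4 = 1.3446 mol.
Mass of P4O10 = 1.3446 mol × 283.88 g/mol = 381.70 g.

381.7 g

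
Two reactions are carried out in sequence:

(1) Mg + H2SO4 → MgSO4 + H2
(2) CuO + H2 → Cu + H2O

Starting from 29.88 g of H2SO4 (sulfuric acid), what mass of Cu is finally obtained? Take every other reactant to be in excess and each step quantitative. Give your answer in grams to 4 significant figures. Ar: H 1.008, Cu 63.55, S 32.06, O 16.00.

M(H2SO4) = 2(1.008) + 32.06 + 4(16.00) = 98.076 g/mol.
M(Cu) = 63.55 g/mol.
n(H2SO4) = 29.880 / 98.076 = 0.30466 mol.
Step 1 gives a 1:1 ratio of H2SO4 to H2, so n(H2) = 0.30466 mol.
In step 2 the H2:Cu ratio is 1:1, so n(Cu) = 0.30466 mol.
Mass of Cu = 0.30466 × 63.55 = 19.361 g.

19.36 g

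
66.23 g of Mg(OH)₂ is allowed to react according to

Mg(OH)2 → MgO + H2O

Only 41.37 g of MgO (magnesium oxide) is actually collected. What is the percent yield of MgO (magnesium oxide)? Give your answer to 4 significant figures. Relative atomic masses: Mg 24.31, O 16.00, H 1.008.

M(Mg(OH)2) = 24.31 + 2(16.00) + 2(1.008) = 58.326 g/mol.
M(MgO) = 24.31 + 16.00 = 40.31 g/mol.
n(Mg(OH)2) = 66.230 g / 58.326 g/mol = 1.1355 mol.
From the equation the Mg(OH)2:MgO mole ratio is 1:1, so n(MgO) = 1.1355 × 1/1 = 1.1355 mol.
Mass of MgO = 1.1355 mol × 40.31 g/mol = 45.773 g.
This is the theoretical yield. Percent yield = 41.37 g / 45.773 g × 100% = 90.382%.

90.38 %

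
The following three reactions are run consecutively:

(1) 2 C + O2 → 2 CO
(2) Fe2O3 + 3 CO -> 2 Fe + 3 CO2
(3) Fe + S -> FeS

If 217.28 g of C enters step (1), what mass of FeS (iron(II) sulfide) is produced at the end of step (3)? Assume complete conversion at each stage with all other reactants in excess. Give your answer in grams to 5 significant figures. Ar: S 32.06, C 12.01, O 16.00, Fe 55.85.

1060.3 g

M(C) = 12.01 g/mol.
M(FeS) = 55.85 + 32.06 = 87.91 g/mol.
n(C) = 217.28 / 12.01 = 18.0916 mol.
Reaction (1): C→CO ratio 2:2 ⇒ n(CO) = 18.0916 mol.
Reaction (2): CO→Fe ratio 3:2 ⇒ n(Fe) = 12.0611 mol.
Reaction (3): Fe→FeS ratio 1:1 ⇒ n(FeS) = 12.0611 mol.
Mass of FeS = 12.0611 × 87.91 = 1060.29 g.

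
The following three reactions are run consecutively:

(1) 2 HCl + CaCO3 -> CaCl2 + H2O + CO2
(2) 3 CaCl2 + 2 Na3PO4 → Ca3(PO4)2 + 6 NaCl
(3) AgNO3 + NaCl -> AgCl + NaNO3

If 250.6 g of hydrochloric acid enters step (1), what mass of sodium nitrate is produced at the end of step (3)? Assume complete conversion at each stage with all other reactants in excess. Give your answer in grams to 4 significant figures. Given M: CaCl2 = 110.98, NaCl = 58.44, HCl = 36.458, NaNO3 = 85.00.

n(HCl) = 250.6 / 36.458 = 6.8737 mol.
Reaction (1): HCl→CaCl2 ratio 2:1 ⇒ n(CaCl2) = 3.4368 mol.
Reaction (2): CaCl2→NaCl ratio 3:6 ⇒ n(NaCl) = 6.8737 mol.
Reaction (3): NaCl→NaNO3 ratio 1:1 ⇒ n(NaNO3) = 6.8737 mol.
Mass of NaNO3 = 6.8737 × 85.00 = 584.26 g.

584.3 g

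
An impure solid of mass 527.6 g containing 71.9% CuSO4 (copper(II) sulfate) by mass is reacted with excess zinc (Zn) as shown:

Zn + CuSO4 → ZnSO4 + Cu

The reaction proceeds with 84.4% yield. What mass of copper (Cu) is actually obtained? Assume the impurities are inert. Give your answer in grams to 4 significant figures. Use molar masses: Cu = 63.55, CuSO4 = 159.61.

127.5 g

Pure CuSO4 available = 527.6 g × 0.719 = 379.34 g.
n(CuSO4) = 379.34 g / 159.61 g/mol = 2.3767 mol.
From the equation the CuSO4:Cu mole ratio is 1:1, so n(Cu) = 2.3767 × 1/1 = 2.3767 mol.
Mass of Cu = 2.3767 mol × 63.55 g/mol = 151.04 g.
Actual mass collected = 151.04 g × 0.844 = 127.48 g.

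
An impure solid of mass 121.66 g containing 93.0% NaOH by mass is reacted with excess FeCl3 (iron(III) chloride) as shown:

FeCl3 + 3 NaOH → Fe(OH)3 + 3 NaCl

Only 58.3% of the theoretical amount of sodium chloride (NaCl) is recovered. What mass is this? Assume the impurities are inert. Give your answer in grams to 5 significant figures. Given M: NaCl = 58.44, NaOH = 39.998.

96.377 g

Pure NaOH available = 121.66 g × 0.930 = 113.144 g.
n(NaOH) = 113.144 g / 39.998 g/mol = 2.82874 mol.
From the equation the NaOH:NaCl mole ratio is 3:3, so n(NaCl) = 2.82874 × 3/3 = 2.82874 mol.
Mass of NaCl = 2.82874 mol × 58.44 g/mol = 165.311 g.
Actual mass collected = 165.311 g × 0.583 = 96.3765 g.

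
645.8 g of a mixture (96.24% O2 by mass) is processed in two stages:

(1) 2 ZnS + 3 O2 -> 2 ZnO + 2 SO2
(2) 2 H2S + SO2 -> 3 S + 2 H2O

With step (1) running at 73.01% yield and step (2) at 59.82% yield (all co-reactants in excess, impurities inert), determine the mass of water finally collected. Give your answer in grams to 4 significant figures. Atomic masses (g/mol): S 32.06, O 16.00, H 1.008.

203.8 g

Pure O2 = 645.8 × 0.9624 = 621.52 g.
M(O2) = 2(16.00) = 32.00 g/mol.
M(H2O) = 2(1.008) + 16.00 = 18.016 g/mol.
n(O2) = 621.52 / 32.00 = 19.422 mol.
Step 1 (O2:SO2 = 3:2): theoretical n(SO2) = 12.948 mol; at 73.01% yield, n(SO2) = 9.4535 mol.
Step 2 (SO2:H2O = 1:2): theoretical n(H2O) = 18.907 mol, so theoretical mass = 18.907 × 18.016 = 340.63 g.
At 59.82% yield, actual mass of H2O = 340.63 × 0.5982 = 203.76 g.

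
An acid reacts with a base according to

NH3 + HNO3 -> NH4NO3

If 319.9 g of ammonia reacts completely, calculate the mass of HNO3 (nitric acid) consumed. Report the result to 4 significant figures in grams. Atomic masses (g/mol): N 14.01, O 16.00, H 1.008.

M(NH3) = 14.01 + 3(1.008) = 17.034 g/mol.
M(HNO3) = 1.008 + 14.01 + 3(16.00) = 63.018 g/mol.
n(NH3) = 319.90 g / 17.034 g/mol = 18.780 mol.
From the equation the NH3:HNO3 mole ratio is 1:1, so n(HNO3) = 18.780 × 1/1 = 18.780 mol.
Mass of HNO3 = 18.780 mol × 63.018 g/mol = 1183.5 g.

1183 g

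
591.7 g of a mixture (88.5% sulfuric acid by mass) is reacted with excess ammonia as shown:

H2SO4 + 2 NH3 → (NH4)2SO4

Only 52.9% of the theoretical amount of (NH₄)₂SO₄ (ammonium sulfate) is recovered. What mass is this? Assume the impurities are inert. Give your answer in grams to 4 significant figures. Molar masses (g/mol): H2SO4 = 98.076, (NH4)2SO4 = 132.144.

Pure H2SO4 available = 591.7 g × 0.885 = 523.65 g.
n(H2SO4) = 523.65 g / 98.076 g/mol = 5.3393 mol.
From the equation the H2SO4:(NH4)2SO4 mole ratio is 1:1, so n((NH4)2SO4) = 5.3393 × 1/1 = 5.3393 mol.
Mass of (NH4)2SO4 = 5.3393 mol × 132.144 g/mol = 705.55 g.
Actual mass collected = 705.55 g × 0.529 = 373.24 g.

373.2 g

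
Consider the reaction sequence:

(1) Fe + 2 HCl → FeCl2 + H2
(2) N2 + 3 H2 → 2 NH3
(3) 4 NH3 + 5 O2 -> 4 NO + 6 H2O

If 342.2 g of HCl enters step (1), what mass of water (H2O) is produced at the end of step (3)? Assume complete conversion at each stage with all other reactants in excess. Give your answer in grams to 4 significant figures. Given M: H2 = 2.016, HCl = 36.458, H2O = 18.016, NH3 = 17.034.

n(HCl) = 342.2 / 36.458 = 9.3861 mol.
Reaction (1): HCl→H2 ratio 2:1 ⇒ n(H2) = 4.6931 mol.
Reaction (2): H2→NH3 ratio 3:2 ⇒ n(NH3) = 3.1287 mol.
Reaction (3): NH3→H2O ratio 4:6 ⇒ n(H2O) = 4.6931 mol.
Mass of H2O = 4.6931 × 18.016 = 84.550 g.

84.55 g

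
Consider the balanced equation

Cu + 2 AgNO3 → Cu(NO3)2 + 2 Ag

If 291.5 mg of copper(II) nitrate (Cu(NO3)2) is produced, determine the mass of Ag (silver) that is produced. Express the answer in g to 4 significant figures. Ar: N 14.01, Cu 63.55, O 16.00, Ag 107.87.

M(Cu(NO3)2) = 63.55 + 2(14.01) + 6(16.00) = 187.57 g/mol.
M(Ag) = 107.87 g/mol.
Convert: 291.5 mg = 0.29150 g.
n(Cu(NO3)2) = 0.29150 g / 187.57 g/mol = 0.0015541 mol.
From the equation the Cu(NO3)2:Ag mole ratio is 1:2, so n(Ag) = 0.0015541 × 2/1 = 0.0031082 mol.
Mass of Ag = 0.0031082 mol × 107.87 g/mol = 0.33528 g.

0.3353 g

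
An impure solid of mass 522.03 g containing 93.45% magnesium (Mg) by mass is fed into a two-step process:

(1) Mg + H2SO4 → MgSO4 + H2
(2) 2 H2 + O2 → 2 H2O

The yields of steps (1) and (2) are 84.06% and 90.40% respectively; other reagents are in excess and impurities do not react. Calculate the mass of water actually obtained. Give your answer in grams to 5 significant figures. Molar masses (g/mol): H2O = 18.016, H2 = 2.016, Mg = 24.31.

274.73 g

Pure Mg = 522.03 × 0.9345 = 487.837 g.
n(Mg) = 487.837 / 24.31 = 20.0673 mol.
Step 1 (Mg:H2 = 1:1): theoretical n(H2) = 20.0673 mol; at 84.06% yield, n(H2) = 16.8686 mol.
Step 2 (H2:H2O = 2:2): theoretical n(H2O) = 16.8686 mol, so theoretical mass = 16.8686 × 18.016 = 303.905 g.
At 90.40% yield, actual mass of H2O = 303.905 × 0.9040 = 274.730 g.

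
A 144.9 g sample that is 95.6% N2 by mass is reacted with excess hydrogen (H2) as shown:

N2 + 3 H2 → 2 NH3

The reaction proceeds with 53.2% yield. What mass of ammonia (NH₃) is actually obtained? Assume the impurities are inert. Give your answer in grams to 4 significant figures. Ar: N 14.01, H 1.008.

89.60 g

Pure N2 available = 144.9 g × 0.956 = 138.52 g.
M(N2) = 2(14.01) = 28.02 g/mol.
M(NH3) = 14.01 + 3(1.008) = 17.034 g/mol.
n(N2) = 138.52 g / 28.02 g/mol = 4.9438 mol.
From the equation the N2:NH3 mole ratio is 1:2, so n(NH3) = 4.9438 × 2/1 = 9.8875 mol.
Mass of NH3 = 9.8875 mol × 17.034 g/mol = 168.42 g.
Actual mass collected = 168.42 g × 0.532 = 89.602 g.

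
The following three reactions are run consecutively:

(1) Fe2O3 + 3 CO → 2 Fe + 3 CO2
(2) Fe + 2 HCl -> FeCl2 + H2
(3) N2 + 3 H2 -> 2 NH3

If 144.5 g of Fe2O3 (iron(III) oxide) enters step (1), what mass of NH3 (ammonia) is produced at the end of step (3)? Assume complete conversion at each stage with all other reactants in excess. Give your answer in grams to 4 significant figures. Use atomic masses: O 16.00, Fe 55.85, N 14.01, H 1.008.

20.55 g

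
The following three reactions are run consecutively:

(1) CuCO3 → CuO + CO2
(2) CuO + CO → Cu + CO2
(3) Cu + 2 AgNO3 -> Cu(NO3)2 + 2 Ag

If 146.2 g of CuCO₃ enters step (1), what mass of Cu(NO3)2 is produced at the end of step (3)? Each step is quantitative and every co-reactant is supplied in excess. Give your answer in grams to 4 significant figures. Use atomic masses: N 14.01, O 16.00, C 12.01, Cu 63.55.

221.9 g

M(CuCO3) = 63.55 + 12.01 + 3(16.00) = 123.56 g/mol.
M(Cu(NO3)2) = 63.55 + 2(14.01) + 6(16.00) = 187.57 g/mol.
n(CuCO3) = 146.2 / 123.56 = 1.1832 mol.
Reaction (1): CuCO3→CuO ratio 1:1 ⇒ n(CuO) = 1.1832 mol.
Reaction (2): CuO→Cu ratio 1:1 ⇒ n(Cu) = 1.1832 mol.
Reaction (3): Cu→Cu(NO3)2 ratio 1:1 ⇒ n(Cu(NO3)2) = 1.1832 mol.
Mass of Cu(NO3)2 = 1.1832 × 187.57 = 221.94 g.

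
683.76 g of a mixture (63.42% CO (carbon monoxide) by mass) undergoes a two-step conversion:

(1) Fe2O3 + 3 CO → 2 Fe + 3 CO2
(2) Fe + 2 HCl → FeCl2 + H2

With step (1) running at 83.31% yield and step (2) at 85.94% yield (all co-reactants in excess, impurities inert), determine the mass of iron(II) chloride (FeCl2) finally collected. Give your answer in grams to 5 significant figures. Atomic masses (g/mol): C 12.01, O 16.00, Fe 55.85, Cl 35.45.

936.63 g

Pure CO = 683.76 × 0.6342 = 433.641 g.
M(CO) = 12.01 + 16.00 = 28.01 g/mol.
M(FeCl2) = 55.85 + 2(35.45) = 126.75 g/mol.
n(CO) = 433.641 / 28.01 = 15.4816 mol.
Step 1 (CO:Fe = 3:2): theoretical n(Fe) = 10.3211 mol; at 83.31% yield, n(Fe) = 8.59850 mol.
Step 2 (Fe:FeCl2 = 1:1): theoretical n(FeCl2) = 8.59850 mol, so theoretical mass = 8.59850 × 126.75 = 1089.86 g.
At 85.94% yield, actual mass of FeCl2 = 1089.86 × 0.8594 = 936.626 g.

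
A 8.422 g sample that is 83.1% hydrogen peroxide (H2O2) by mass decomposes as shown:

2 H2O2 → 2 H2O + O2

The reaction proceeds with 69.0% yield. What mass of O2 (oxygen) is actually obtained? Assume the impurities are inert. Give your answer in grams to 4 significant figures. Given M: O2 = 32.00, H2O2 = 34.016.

2.271 g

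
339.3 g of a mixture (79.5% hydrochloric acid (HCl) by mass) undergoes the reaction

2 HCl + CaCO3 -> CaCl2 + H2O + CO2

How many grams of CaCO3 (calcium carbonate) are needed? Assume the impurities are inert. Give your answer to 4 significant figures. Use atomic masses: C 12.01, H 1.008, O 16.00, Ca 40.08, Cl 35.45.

370.3 g

Mass of pure HCl = 339.3 g × 0.795 = 269.74 g.
M(HCl) = 1.008 + 35.45 = 36.458 g/mol.
M(CaCO3) = 40.08 + 12.01 + 3(16.00) = 100.09 g/mol.
n(HCl) = 269.74 g / 36.458 g/mol = 7.3987 mol.
From the equation the HCl:CaCO3 mole ratio is 2:1, so n(CaCO3) = 7.3987 × 1/2 = 3.6994 mol.
Mass of CaCO3 = 3.6994 mol × 100.09 g/mol = 370.27 g.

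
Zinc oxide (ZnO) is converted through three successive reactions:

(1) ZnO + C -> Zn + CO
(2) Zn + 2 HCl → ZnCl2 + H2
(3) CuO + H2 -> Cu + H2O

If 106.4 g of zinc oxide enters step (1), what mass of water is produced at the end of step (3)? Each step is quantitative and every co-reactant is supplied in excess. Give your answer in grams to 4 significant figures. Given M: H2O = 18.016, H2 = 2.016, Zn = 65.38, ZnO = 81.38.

23.55 g

n(ZnO) = 106.4 / 81.38 = 1.3074 mol.
Reaction (1): ZnO→Zn ratio 1:1 ⇒ n(Zn) = 1.3074 mol.
Reaction (2): Zn→H2 ratio 1:1 ⇒ n(H2) = 1.3074 mol.
Reaction (3): H2→H2O ratio 1:1 ⇒ n(H2O) = 1.3074 mol.
Mass of H2O = 1.3074 × 18.016 = 23.555 g.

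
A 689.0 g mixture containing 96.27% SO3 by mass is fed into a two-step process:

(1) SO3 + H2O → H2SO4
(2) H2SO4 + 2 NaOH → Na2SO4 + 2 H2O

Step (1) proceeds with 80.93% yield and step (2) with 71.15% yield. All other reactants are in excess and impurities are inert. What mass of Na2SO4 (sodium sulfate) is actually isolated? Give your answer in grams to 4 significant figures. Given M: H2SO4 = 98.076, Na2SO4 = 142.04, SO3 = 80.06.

Pure SO3 = 689.0 × 0.9627 = 663.30 g.
n(SO3) = 663.30 / 80.06 = 8.2850 mol.
Step 1 (SO3:H2SO4 = 1:1): theoretical n(H2SO4) = 8.2850 mol; at 80.93% yield, n(H2SO4) = 6.7051 mol.
Step 2 (H2SO4:Na2SO4 = 1:1): theoretical n(Na2SO4) = 6.7051 mol, so theoretical mass = 6.7051 × 142.04 = 952.39 g.
At 71.15% yield, actual mass of Na2SO4 = 952.39 × 0.7115 = 677.63 g.

677.6 g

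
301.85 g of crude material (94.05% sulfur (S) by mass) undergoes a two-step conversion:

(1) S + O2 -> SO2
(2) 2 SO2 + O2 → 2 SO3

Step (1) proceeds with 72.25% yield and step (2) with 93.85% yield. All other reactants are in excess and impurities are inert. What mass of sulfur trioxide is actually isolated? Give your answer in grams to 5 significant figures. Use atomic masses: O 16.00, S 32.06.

Pure S = 301.85 × 0.9405 = 283.890 g.
M(S) = 32.06 g/mol.
M(SO3) = 32.06 + 3(16.00) = 80.06 g/mol.
n(S) = 283.890 / 32.06 = 8.85496 mol.
Step 1 (S:SO2 = 1:1): theoretical n(SO2) = 8.85496 mol; at 72.25% yield, n(SO2) = 6.39771 mol.
Step 2 (SO2:SO3 = 2:2): theoretical n(SO3) = 6.39771 mol, so theoretical mass = 6.39771 × 80.06 = 512.200 g.
At 93.85% yield, actual mass of SO3 = 512.200 × 0.9385 = 480.700 g.

480.70 g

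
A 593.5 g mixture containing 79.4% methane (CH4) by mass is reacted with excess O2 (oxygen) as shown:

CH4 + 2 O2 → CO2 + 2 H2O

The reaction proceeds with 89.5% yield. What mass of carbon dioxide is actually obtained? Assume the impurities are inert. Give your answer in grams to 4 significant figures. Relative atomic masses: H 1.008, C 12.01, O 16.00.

1157 g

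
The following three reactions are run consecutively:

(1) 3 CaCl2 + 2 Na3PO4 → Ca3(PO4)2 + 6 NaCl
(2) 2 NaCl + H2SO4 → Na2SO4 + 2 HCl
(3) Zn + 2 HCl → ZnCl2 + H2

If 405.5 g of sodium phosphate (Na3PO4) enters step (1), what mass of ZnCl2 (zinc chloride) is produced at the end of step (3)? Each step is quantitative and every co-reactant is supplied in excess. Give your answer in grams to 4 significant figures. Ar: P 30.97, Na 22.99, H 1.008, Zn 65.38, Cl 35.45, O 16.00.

505.6 g

M(Na3PO4) = 3(22.99) + 30.97 + 4(16.00) = 163.94 g/mol.
M(ZnCl2) = 65.38 + 2(35.45) = 136.28 g/mol.
n(Na3PO4) = 405.5 / 163.94 = 2.4735 mol.
Reaction (1): Na3PO4→NaCl ratio 2:6 ⇒ n(NaCl) = 7.4204 mol.
Reaction (2): NaCl→HCl ratio 2:2 ⇒ n(HCl) = 7.4204 mol.
Reaction (3): HCl→ZnCl2 ratio 2:1 ⇒ n(ZnCl2) = 3.7102 mol.
Mass of ZnCl2 = 3.7102 × 136.28 = 505.63 g.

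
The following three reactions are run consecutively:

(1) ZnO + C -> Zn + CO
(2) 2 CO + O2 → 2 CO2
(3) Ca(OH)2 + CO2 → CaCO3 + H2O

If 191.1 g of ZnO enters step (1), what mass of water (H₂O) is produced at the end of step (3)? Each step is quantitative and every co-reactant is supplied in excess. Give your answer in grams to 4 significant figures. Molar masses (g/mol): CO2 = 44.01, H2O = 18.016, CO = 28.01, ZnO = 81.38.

n(ZnO) = 191.1 / 81.38 = 2.3482 mol.
Reaction (1): ZnO→CO ratio 1:1 ⇒ n(CO) = 2.3482 mol.
Reaction (2): CO→CO2 ratio 2:2 ⇒ n(CO2) = 2.3482 mol.
Reaction (3): CO2→H2O ratio 1:1 ⇒ n(H2O) = 2.3482 mol.
Mass of H2O = 2.3482 × 18.016 = 42.306 g.

42.31 g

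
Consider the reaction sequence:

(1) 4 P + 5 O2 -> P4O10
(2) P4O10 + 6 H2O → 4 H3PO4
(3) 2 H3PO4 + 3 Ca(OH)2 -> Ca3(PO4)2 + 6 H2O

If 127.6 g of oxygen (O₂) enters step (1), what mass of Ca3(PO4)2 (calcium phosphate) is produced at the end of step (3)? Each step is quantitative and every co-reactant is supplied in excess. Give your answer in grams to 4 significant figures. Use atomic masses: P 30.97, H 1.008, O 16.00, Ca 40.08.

494.7 g

M(O2) = 2(16.00) = 32.00 g/mol.
M(Ca3(PO4)2) = 3(40.08) + 2(30.97) + 8(16.00) = 310.18 g/mol.
n(O2) = 127.6 / 32.00 = 3.9875 mol.
Reaction (1): O2→P4O10 ratio 5:1 ⇒ n(P4O10) = 0.79750 mol.
Reaction (2): P4O10→H3PO4 ratio 1:4 ⇒ n(H3PO4) = 3.1900 mol.
Reaction (3): H3PO4→Ca3(PO4)2 ratio 2:1 ⇒ n(Ca3(PO4)2) = 1.5950 mol.
Mass of Ca3(PO4)2 = 1.5950 × 310.18 = 494.74 g.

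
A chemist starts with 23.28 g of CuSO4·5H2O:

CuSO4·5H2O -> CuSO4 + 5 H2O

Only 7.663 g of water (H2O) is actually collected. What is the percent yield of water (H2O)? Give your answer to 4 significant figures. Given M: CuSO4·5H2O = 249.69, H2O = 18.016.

n(CuSO4·5H2O) = 23.280 g / 249.69 g/mol = 0.093236 mol.
From the equation the CuSO4·5H2O:H2O mole ratio is 1:5, so n(H2O) = 0.093236 × 5/1 = 0.46618 mol.
Mass of H2O = 0.46618 mol × 18.016 g/mol = 8.3987 g.
This is the theoretical yield. Percent yield = 7.663 g / 8.3987 g × 100% = 91.241%.

91.24 %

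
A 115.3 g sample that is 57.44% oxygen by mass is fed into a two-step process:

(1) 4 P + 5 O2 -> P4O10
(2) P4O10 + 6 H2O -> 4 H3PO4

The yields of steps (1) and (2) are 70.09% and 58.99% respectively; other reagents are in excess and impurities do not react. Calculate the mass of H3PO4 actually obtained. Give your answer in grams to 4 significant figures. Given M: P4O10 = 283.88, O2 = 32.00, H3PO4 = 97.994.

67.08 g

Pure O2 = 115.3 × 0.5744 = 66.228 g.
n(O2) = 66.228 / 32.00 = 2.0696 mol.
Step 1 (O2:P4O10 = 5:1): theoretical n(P4O10) = 0.41393 mol; at 70.09% yield, n(P4O10) = 0.29012 mol.
Step 2 (P4O10:H3PO4 = 1:4): theoretical n(H3PO4) = 1.1605 mol, so theoretical mass = 1.1605 × 97.994 = 113.72 g.
At 58.99% yield, actual mass of H3PO4 = 113.72 × 0.5899 = 67.084 g.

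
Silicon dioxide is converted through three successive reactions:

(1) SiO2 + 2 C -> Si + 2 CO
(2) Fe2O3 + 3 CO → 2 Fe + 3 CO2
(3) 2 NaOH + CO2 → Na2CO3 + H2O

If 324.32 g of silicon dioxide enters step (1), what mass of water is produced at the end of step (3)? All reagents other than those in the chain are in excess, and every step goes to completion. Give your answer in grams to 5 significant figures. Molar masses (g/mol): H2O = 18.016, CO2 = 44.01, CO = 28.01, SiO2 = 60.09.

194.47 g

n(SiO2) = 324.32 / 60.09 = 5.39724 mol.
Reaction (1): SiO2→CO ratio 1:2 ⇒ n(CO) = 10.7945 mol.
Reaction (2): CO→CO2 ratio 3:3 ⇒ n(CO2) = 10.7945 mol.
Reaction (3): CO2→H2O ratio 1:1 ⇒ n(H2O) = 10.7945 mol.
Mass of H2O = 10.7945 × 18.016 = 194.473 g.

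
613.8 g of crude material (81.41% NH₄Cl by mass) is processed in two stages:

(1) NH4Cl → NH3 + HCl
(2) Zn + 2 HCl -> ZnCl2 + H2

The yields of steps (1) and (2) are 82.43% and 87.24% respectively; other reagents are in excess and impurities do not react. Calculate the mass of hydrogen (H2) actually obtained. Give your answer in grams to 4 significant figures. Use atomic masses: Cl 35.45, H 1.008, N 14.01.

Pure NH4Cl = 613.8 × 0.8141 = 499.69 g.
M(NH4Cl) = 14.01 + 4(1.008) + 35.45 = 53.492 g/mol.
M(H2) = 2(1.008) = 2.016 g/mol.
n(NH4Cl) = 499.69 / 53.492 = 9.3415 mol.
Step 1 (NH4Cl:HCl = 1:1): theoretical n(HCl) = 9.3415 mol; at 82.43% yield, n(HCl) = 7.7002 mol.
Step 2 (HCl:H2 = 2:1): theoretical n(H2) = 3.8501 mol, so theoretical mass = 3.8501 × 2.016 = 7.7618 g.
At 87.24% yield, actual mass of H2 = 7.7618 × 0.8724 = 6.7714 g.

6.771 g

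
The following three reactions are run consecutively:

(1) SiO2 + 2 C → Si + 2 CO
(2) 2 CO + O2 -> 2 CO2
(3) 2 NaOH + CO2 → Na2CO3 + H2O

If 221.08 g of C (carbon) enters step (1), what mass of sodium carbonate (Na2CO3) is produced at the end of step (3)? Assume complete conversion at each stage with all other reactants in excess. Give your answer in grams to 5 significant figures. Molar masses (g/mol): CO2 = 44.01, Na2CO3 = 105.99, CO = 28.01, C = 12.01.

n(C) = 221.08 / 12.01 = 18.4080 mol.
Reaction (1): C→CO ratio 2:2 ⇒ n(CO) = 18.4080 mol.
Reaction (2): CO→CO2 ratio 2:2 ⇒ n(CO2) = 18.4080 mol.
Reaction (3): CO2→Na2CO3 ratio 1:1 ⇒ n(Na2CO3) = 18.4080 mol.
Mass of Na2CO3 = 18.4080 × 105.99 = 1951.06 g.

1951.1 g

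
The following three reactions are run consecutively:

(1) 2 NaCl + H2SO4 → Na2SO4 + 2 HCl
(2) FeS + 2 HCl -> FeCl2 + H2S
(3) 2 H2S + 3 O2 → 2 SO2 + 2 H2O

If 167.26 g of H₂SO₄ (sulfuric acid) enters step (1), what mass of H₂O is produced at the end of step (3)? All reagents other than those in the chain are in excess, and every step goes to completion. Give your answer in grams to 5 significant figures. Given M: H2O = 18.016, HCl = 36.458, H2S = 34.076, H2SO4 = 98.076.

30.725 g

n(H2SO4) = 167.26 / 98.076 = 1.70541 mol.
Reaction (1): H2SO4→HCl ratio 1:2 ⇒ n(HCl) = 3.41082 mol.
Reaction (2): HCl→H2S ratio 2:1 ⇒ n(H2S) = 1.70541 mol.
Reaction (3): H2S→H2O ratio 2:2 ⇒ n(H2O) = 1.70541 mol.
Mass of H2O = 1.70541 × 18.016 = 30.7247 g.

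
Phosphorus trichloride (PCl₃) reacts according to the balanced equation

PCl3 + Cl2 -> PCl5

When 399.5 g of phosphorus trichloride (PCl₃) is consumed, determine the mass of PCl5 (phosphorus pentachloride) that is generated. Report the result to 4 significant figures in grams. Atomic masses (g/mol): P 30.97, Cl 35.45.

605.8 g

M(PCl3) = 30.97 + 3(35.45) = 137.32 g/mol.
M(PCl5) = 30.97 + 5(35.45) = 208.22 g/mol.
n(PCl3) = 399.50 g / 137.32 g/mol = 2.9093 mol.
From the equation the PCl3:PCl5 mole ratio is 1:1, so n(PCl5) = 2.9093 × 1/1 = 2.9093 mol.
Mass of PCl5 = 2.9093 mol × 208.22 g/mol = 605.77 g.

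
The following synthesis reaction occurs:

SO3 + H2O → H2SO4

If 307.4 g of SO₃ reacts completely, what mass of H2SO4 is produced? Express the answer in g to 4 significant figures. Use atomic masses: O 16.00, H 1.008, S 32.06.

376.6 g

M(SO3) = 32.06 + 3(16.00) = 80.06 g/mol.
M(H2SO4) = 2(1.008) + 32.06 + 4(16.00) = 98.076 g/mol.
n(SO3) = 307.40 g / 80.06 g/mol = 3.8396 mol.
From the equation the SO3:H2SO4 mole ratio is 1:1, so n(H2SO4) = 3.8396 × 1/1 = 3.8396 mol.
Mass of H2SO4 = 3.8396 mol × 98.076 g/mol = 376.57 g.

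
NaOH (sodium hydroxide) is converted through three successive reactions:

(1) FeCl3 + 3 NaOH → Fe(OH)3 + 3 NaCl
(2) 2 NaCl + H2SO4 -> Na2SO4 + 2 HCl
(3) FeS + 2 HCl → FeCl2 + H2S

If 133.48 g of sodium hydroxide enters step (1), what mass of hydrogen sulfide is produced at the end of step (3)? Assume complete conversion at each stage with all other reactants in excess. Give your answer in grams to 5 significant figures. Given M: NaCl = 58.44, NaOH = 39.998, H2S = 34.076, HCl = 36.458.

n(NaOH) = 133.48 / 39.998 = 3.33717 mol.
Reaction (1): NaOH→NaCl ratio 3:3 ⇒ n(NaCl) = 3.33717 mol.
Reaction (2): NaCl→HCl ratio 2:2 ⇒ n(HCl) = 3.33717 mol.
Reaction (3): HCl→H2S ratio 2:1 ⇒ n(H2S) = 1.66858 mol.
Mass of H2S = 1.66858 × 34.076 = 56.8586 g.

56.859 g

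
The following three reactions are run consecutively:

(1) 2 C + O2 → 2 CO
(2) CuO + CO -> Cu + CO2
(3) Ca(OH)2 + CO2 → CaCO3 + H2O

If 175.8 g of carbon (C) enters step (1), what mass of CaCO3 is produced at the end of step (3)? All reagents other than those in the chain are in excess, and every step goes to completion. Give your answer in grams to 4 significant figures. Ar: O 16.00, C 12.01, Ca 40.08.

M(C) = 12.01 g/mol.
M(CaCO3) = 40.08 + 12.01 + 3(16.00) = 100.09 g/mol.
n(C) = 175.8 / 12.01 = 14.638 mol.
Reaction (1): C→CO ratio 2:2 ⇒ n(CO) = 14.638 mol.
Reaction (2): CO→CO2 ratio 1:1 ⇒ n(CO2) = 14.638 mol.
Reaction (3): CO2→CaCO3 ratio 1:1 ⇒ n(CaCO3) = 14.638 mol.
Mass of CaCO3 = 14.638 × 100.09 = 1465.1 g.

1465 g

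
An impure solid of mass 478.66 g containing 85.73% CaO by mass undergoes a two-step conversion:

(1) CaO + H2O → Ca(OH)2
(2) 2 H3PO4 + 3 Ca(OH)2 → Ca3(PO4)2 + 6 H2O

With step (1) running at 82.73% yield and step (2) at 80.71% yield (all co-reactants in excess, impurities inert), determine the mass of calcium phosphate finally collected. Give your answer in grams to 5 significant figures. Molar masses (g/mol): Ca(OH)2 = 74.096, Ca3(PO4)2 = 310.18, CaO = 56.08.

505.17 g

Pure CaO = 478.66 × 0.8573 = 410.355 g.
n(CaO) = 410.355 / 56.08 = 7.31732 mol.
Step 1 (CaO:Ca(OH)2 = 1:1): theoretical n(Ca(OH)2) = 7.31732 mol; at 82.73% yield, n(Ca(OH)2) = 6.05362 mol.
Step 2 (Ca(OH)2:Ca3(PO4)2 = 3:1): theoretical n(Ca3(PO4)2) = 2.01787 mol, so theoretical mass = 2.01787 × 310.18 = 625.904 g.
At 80.71% yield, actual mass of Ca3(PO4)2 = 625.904 × 0.8071 = 505.167 g.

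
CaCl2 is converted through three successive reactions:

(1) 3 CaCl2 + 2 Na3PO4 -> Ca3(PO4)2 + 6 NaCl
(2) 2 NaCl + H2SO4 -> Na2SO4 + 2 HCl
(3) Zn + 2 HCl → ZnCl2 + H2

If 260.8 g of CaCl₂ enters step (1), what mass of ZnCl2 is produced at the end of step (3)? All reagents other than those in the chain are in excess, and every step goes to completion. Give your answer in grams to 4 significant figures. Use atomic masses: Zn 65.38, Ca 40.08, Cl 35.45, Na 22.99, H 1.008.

320.3 g

M(CaCl2) = 40.08 + 2(35.45) = 110.98 g/mol.
M(ZnCl2) = 65.38 + 2(35.45) = 136.28 g/mol.
n(CaCl2) = 260.8 / 110.98 = 2.3500 mol.
Reaction (1): CaCl2→NaCl ratio 3:6 ⇒ n(NaCl) = 4.6999 mol.
Reaction (2): NaCl→HCl ratio 2:2 ⇒ n(HCl) = 4.6999 mol.
Reaction (3): HCl→ZnCl2 ratio 2:1 ⇒ n(ZnCl2) = 2.3500 mol.
Mass of ZnCl2 = 2.3500 × 136.28 = 320.25 g.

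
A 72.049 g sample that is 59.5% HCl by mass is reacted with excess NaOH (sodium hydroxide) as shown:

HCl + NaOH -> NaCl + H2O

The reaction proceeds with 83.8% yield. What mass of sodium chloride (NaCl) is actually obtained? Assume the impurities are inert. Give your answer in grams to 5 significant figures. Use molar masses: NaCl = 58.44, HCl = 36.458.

57.585 g

Pure HCl available = 72.049 g × 0.595 = 42.8692 g.
n(HCl) = 42.8692 g / 36.458 g/mol = 1.17585 mol.
From the equation the HCl:NaCl mole ratio is 1:1, so n(NaCl) = 1.17585 × 1/1 = 1.17585 mol.
Mass of NaCl = 1.17585 mol × 58.44 g/mol = 68.7167 g.
Actual mass collected = 68.7167 g × 0.838 = 57.5846 g.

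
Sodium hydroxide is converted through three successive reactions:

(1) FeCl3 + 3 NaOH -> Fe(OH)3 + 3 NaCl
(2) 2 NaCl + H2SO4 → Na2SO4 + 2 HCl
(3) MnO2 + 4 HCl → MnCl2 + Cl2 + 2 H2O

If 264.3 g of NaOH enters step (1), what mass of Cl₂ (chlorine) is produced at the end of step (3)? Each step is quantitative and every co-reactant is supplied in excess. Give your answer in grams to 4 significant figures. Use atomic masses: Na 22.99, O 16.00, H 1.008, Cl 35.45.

M(NaOH) = 22.99 + 16.00 + 1.008 = 39.998 g/mol.
M(Cl2) = 2(35.45) = 70.90 g/mol.
n(NaOH) = 264.3 / 39.998 = 6.6078 mol.
Reaction (1): NaOH→NaCl ratio 3:3 ⇒ n(NaCl) = 6.6078 mol.
Reaction (2): NaCl→HCl ratio 2:2 ⇒ n(HCl) = 6.6078 mol.
Reaction (3): HCl→Cl2 ratio 4:1 ⇒ n(Cl2) = 1.6520 mol.
Mass of Cl2 = 1.6520 × 70.90 = 117.12 g.

117.1 g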